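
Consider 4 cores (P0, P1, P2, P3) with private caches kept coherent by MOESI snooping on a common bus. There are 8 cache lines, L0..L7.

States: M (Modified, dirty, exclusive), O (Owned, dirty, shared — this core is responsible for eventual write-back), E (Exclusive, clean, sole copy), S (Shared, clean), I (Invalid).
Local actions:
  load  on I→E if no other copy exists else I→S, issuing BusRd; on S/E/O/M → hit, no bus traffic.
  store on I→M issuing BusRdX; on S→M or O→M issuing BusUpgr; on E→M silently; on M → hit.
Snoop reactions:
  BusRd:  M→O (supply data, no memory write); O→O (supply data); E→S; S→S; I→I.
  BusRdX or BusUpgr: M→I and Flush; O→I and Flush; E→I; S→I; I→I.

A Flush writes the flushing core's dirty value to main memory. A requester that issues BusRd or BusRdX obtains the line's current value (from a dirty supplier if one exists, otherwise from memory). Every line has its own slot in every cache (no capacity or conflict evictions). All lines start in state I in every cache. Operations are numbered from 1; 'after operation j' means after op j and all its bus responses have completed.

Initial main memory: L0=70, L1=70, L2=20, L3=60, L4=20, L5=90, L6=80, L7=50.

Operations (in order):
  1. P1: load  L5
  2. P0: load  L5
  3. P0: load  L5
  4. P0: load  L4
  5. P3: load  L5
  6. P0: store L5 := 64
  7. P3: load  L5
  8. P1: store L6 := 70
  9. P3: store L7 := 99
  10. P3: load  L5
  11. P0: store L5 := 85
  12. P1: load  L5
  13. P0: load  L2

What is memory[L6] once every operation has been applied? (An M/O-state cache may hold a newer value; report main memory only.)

step 1: P1: load  L5  ⟶  IEII  (L5)  txn=BusRd  M[L5]=90
step 2: P0: load  L5  ⟶  SSII  (L5)  txn=BusRd  M[L5]=90
step 3: P0: load  L5  ⟶  SSII  (L5)  txn=∅  M[L5]=90
step 4: P0: load  L4  ⟶  EIII  (L4)  txn=BusRd  M[L4]=20
step 5: P3: load  L5  ⟶  SSIS  (L5)  txn=BusRd  M[L5]=90
step 6: P0: store L5 := 64  ⟶  MIII  (L5)  txn=BusUpgr  M[L5]=90
step 7: P3: load  L5  ⟶  OIIS  (L5)  txn=BusRd  M[L5]=90
step 8: P1: store L6 := 70  ⟶  IMII  (L6)  txn=BusRdX  M[L6]=80
step 9: P3: store L7 := 99  ⟶  IIIM  (L7)  txn=BusRdX  M[L7]=50
step 10: P3: load  L5  ⟶  OIIS  (L5)  txn=∅  M[L5]=90
step 11: P0: store L5 := 85  ⟶  MIII  (L5)  txn=BusUpgr  M[L5]=90
step 12: P1: load  L5  ⟶  OSII  (L5)  txn=BusRd  M[L5]=90
step 13: P0: load  L2  ⟶  EIII  (L2)  txn=BusRd  M[L2]=20

memory[L6] = 80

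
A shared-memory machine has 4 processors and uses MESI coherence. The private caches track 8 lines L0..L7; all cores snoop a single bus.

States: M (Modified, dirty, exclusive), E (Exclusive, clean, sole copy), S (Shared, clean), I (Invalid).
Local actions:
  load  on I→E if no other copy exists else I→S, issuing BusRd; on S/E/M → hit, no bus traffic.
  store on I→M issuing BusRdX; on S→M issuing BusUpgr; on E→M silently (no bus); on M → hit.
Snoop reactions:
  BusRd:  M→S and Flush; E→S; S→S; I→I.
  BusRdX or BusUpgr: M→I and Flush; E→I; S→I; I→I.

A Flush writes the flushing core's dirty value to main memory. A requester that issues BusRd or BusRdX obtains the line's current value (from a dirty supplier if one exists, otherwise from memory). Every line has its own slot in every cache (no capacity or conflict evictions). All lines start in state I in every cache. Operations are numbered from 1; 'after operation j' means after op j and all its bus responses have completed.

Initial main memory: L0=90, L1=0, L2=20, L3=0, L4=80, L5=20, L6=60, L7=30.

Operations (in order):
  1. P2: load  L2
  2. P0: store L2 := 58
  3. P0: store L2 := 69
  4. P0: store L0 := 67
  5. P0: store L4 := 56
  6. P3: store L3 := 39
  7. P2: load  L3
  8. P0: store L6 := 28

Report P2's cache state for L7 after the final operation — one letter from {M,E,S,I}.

  op1 P2: load  L2 → I/I/E/I on L2; bus BusRd; mem=20
  op2 P0: store L2 := 58 → M/I/I/I on L2; bus BusRdX; mem=20
  op3 P0: store L2 := 69 → M/I/I/I on L2; bus (none); mem=20
  op4 P0: store L0 := 67 → M/I/I/I on L0; bus BusRdX; mem=90
  op5 P0: store L4 := 56 → M/I/I/I on L4; bus BusRdX; mem=80
  op6 P3: store L3 := 39 → I/I/I/M on L3; bus BusRdX; mem=0
  op7 P2: load  L3 → I/I/S/S on L3; bus BusRd Flush; mem=39
  op8 P0: store L6 := 28 → M/I/I/I on L6; bus BusRdX; mem=60

state = I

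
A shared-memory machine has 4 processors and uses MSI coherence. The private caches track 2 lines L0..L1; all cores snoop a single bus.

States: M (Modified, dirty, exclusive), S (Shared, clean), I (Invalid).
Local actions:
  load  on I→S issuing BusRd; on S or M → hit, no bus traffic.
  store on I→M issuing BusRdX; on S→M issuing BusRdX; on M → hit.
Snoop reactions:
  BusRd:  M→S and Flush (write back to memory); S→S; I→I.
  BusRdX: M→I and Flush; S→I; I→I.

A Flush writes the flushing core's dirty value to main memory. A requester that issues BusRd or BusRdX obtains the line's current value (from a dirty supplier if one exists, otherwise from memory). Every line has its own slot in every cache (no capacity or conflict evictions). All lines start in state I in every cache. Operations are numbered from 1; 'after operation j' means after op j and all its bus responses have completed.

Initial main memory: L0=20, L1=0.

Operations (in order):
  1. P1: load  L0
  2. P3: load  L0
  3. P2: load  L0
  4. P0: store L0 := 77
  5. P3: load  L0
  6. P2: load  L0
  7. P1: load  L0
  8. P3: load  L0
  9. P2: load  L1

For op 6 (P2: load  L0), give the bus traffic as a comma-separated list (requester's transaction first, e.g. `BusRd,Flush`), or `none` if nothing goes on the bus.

[1] P1: load  L0 | P0:I, P1:S(20), P2:I, P3:I | bus: BusRd
[2] P3: load  L0 | P0:I, P1:S(20), P2:I, P3:S(20) | bus: BusRd
[3] P2: load  L0 | P0:I, P1:S(20), P2:S(20), P3:S(20) | bus: BusRd
[4] P0: store L0 := 77 | P0:M(77), P1:I, P2:I, P3:I | bus: BusRdX
[5] P3: load  L0 | P0:S(77), P1:I, P2:I, P3:S(77) | bus: BusRd,Flush
[6] P2: load  L0 | P0:S(77), P1:I, P2:S(77), P3:S(77) | bus: BusRd
[7] P1: load  L0 | P0:S(77), P1:S(77), P2:S(77), P3:S(77) | bus: BusRd
[8] P3: load  L0 | P0:S(77), P1:S(77), P2:S(77), P3:S(77) | bus: none
[9] P2: load  L1 | P0:I, P1:I, P2:S(0), P3:I | bus: BusRd

bus = BusRd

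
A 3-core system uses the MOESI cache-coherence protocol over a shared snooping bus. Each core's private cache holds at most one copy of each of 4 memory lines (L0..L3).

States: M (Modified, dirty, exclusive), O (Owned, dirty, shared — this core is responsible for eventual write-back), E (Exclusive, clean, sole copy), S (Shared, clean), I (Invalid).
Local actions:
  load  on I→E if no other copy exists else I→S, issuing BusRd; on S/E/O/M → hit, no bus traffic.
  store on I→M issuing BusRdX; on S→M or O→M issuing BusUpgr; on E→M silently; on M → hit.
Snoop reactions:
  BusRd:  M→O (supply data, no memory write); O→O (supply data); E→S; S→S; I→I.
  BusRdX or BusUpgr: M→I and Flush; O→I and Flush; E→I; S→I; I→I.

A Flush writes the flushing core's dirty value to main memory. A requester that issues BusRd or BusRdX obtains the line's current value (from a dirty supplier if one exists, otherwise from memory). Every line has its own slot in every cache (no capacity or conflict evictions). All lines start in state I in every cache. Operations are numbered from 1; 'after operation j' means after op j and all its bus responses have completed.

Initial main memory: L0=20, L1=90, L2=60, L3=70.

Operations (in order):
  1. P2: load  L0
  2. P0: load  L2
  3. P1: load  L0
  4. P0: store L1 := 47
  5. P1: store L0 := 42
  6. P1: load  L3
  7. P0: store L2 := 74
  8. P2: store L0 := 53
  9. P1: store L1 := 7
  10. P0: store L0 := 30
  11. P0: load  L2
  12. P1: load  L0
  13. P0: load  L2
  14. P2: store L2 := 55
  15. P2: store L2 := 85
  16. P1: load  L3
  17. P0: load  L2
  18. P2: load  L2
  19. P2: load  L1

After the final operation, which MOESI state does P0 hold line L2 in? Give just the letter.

state = S

  op1 P2: load  L0 → I/I/E on L0; bus BusRd; mem=20
  op2 P0: load  L2 → E/I/I on L2; bus BusRd; mem=60
  op3 P1: load  L0 → I/S/S on L0; bus BusRd; mem=20
  op4 P0: store L1 := 47 → M/I/I on L1; bus BusRdX; mem=90
  op5 P1: store L0 := 42 → I/M/I on L0; bus BusUpgr; mem=20
  op6 P1: load  L3 → I/E/I on L3; bus BusRd; mem=70
  op7 P0: store L2 := 74 → M/I/I on L2; bus (none); mem=60
  op8 P2: store L0 := 53 → I/I/M on L0; bus BusRdX Flush; mem=42
  op9 P1: store L1 := 7 → I/M/I on L1; bus BusRdX Flush; mem=47
  op10 P0: store L0 := 30 → M/I/I on L0; bus BusRdX Flush; mem=53
  op11 P0: load  L2 → M/I/I on L2; bus (none); mem=60
  op12 P1: load  L0 → O/S/I on L0; bus BusRd; mem=53
  op13 P0: load  L2 → M/I/I on L2; bus (none); mem=60
  op14 P2: store L2 := 55 → I/I/M on L2; bus BusRdX Flush; mem=74
  op15 P2: store L2 := 85 → I/I/M on L2; bus (none); mem=74
  op16 P1: load  L3 → I/E/I on L3; bus (none); mem=70
  op17 P0: load  L2 → S/I/O on L2; bus BusRd; mem=74
  op18 P2: load  L2 → S/I/O on L2; bus (none); mem=74
  op19 P2: load  L1 → I/O/S on L1; bus BusRd; mem=47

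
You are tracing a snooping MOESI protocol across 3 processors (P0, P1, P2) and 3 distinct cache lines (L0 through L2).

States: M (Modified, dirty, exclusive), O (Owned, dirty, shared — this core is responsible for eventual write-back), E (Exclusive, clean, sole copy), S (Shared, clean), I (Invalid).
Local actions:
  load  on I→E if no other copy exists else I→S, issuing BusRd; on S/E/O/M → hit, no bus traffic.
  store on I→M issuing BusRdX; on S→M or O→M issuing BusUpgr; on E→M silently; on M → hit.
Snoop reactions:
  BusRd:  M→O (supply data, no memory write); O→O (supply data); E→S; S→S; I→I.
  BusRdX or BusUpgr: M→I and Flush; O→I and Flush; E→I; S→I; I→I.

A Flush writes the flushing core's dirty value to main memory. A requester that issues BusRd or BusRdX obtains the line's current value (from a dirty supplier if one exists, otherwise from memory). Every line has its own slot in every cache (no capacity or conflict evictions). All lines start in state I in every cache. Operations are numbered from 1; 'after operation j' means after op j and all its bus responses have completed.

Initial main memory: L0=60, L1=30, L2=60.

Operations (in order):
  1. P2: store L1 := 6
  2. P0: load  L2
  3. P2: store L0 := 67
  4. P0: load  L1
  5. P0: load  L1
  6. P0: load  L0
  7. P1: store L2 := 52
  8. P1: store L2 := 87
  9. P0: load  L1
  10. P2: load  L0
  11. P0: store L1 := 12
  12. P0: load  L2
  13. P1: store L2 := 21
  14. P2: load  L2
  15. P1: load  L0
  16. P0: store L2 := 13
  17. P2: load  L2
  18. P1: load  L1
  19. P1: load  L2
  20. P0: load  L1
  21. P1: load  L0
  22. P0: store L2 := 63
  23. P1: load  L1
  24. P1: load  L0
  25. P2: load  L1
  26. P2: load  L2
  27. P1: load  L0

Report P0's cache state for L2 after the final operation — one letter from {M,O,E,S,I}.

[1] P2: store L1 := 6 | P0:I, P1:I, P2:M(6) | bus: BusRdX
[2] P0: load  L2 | P0:E(60), P1:I, P2:I | bus: BusRd
[3] P2: store L0 := 67 | P0:I, P1:I, P2:M(67) | bus: BusRdX
[4] P0: load  L1 | P0:S(6), P1:I, P2:O(6) | bus: BusRd
[5] P0: load  L1 | P0:S(6), P1:I, P2:O(6) | bus: none
[6] P0: load  L0 | P0:S(67), P1:I, P2:O(67) | bus: BusRd
[7] P1: store L2 := 52 | P0:I, P1:M(52), P2:I | bus: BusRdX
[8] P1: store L2 := 87 | P0:I, P1:M(87), P2:I | bus: none
[9] P0: load  L1 | P0:S(6), P1:I, P2:O(6) | bus: none
[10] P2: load  L0 | P0:S(67), P1:I, P2:O(67) | bus: none
[11] P0: store L1 := 12 | P0:M(12), P1:I, P2:I | bus: BusUpgr,Flush
[12] P0: load  L2 | P0:S(87), P1:O(87), P2:I | bus: BusRd
[13] P1: store L2 := 21 | P0:I, P1:M(21), P2:I | bus: BusUpgr
[14] P2: load  L2 | P0:I, P1:O(21), P2:S(21) | bus: BusRd
[15] P1: load  L0 | P0:S(67), P1:S(67), P2:O(67) | bus: BusRd
[16] P0: store L2 := 13 | P0:M(13), P1:I, P2:I | bus: BusRdX,Flush
[17] P2: load  L2 | P0:O(13), P1:I, P2:S(13) | bus: BusRd
[18] P1: load  L1 | P0:O(12), P1:S(12), P2:I | bus: BusRd
[19] P1: load  L2 | P0:O(13), P1:S(13), P2:S(13) | bus: BusRd
[20] P0: load  L1 | P0:O(12), P1:S(12), P2:I | bus: none
[21] P1: load  L0 | P0:S(67), P1:S(67), P2:O(67) | bus: none
[22] P0: store L2 := 63 | P0:M(63), P1:I, P2:I | bus: BusUpgr
[23] P1: load  L1 | P0:O(12), P1:S(12), P2:I | bus: none
[24] P1: load  L0 | P0:S(67), P1:S(67), P2:O(67) | bus: none
[25] P2: load  L1 | P0:O(12), P1:S(12), P2:S(12) | bus: BusRd
[26] P2: load  L2 | P0:O(63), P1:I, P2:S(63) | bus: BusRd
[27] P1: load  L0 | P0:S(67), P1:S(67), P2:O(67) | bus: none

state = O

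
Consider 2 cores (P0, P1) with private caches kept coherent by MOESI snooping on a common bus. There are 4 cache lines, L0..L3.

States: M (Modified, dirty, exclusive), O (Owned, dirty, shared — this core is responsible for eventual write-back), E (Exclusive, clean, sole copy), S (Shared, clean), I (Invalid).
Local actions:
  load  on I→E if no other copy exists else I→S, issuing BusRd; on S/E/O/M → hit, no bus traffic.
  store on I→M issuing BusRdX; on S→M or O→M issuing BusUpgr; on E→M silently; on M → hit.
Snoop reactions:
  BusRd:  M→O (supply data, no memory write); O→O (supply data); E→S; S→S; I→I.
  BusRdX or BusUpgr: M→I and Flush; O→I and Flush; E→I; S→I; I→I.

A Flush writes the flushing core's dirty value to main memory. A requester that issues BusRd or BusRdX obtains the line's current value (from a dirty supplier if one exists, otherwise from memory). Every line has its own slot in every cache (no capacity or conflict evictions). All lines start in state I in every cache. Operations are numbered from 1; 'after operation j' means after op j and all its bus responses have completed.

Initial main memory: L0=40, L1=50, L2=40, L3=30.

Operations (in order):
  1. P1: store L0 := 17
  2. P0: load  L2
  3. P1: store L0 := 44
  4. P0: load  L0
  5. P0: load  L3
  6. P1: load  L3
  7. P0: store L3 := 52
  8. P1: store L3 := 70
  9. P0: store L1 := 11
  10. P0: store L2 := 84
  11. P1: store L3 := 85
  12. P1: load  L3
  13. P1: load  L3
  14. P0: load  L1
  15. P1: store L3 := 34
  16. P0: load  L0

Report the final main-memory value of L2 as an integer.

memory[L2] = 40

1. P1: store L0 := 17  bus=[BusRdX]  L0: P0=I P1=M  mem[L0]=40
2. P0: load  L2  bus=[BusRd]  L2: P0=E P1=I  mem[L2]=40
3. P1: store L0 := 44  bus=[-]  L0: P0=I P1=M  mem[L0]=40
4. P0: load  L0  bus=[BusRd]  L0: P0=S P1=O  mem[L0]=40
5. P0: load  L3  bus=[BusRd]  L3: P0=E P1=I  mem[L3]=30
6. P1: load  L3  bus=[BusRd]  L3: P0=S P1=S  mem[L3]=30
7. P0: store L3 := 52  bus=[BusUpgr]  L3: P0=M P1=I  mem[L3]=30
8. P1: store L3 := 70  bus=[BusRdX,Flush]  L3: P0=I P1=M  mem[L3]=52
9. P0: store L1 := 11  bus=[BusRdX]  L1: P0=M P1=I  mem[L1]=50
10. P0: store L2 := 84  bus=[-]  L2: P0=M P1=I  mem[L2]=40
11. P1: store L3 := 85  bus=[-]  L3: P0=I P1=M  mem[L3]=52
12. P1: load  L3  bus=[-]  L3: P0=I P1=M  mem[L3]=52
13. P1: load  L3  bus=[-]  L3: P0=I P1=M  mem[L3]=52
14. P0: load  L1  bus=[-]  L1: P0=M P1=I  mem[L1]=50
15. P1: store L3 := 34  bus=[-]  L3: P0=I P1=M  mem[L3]=52
16. P0: load  L0  bus=[-]  L0: P0=S P1=O  mem[L0]=40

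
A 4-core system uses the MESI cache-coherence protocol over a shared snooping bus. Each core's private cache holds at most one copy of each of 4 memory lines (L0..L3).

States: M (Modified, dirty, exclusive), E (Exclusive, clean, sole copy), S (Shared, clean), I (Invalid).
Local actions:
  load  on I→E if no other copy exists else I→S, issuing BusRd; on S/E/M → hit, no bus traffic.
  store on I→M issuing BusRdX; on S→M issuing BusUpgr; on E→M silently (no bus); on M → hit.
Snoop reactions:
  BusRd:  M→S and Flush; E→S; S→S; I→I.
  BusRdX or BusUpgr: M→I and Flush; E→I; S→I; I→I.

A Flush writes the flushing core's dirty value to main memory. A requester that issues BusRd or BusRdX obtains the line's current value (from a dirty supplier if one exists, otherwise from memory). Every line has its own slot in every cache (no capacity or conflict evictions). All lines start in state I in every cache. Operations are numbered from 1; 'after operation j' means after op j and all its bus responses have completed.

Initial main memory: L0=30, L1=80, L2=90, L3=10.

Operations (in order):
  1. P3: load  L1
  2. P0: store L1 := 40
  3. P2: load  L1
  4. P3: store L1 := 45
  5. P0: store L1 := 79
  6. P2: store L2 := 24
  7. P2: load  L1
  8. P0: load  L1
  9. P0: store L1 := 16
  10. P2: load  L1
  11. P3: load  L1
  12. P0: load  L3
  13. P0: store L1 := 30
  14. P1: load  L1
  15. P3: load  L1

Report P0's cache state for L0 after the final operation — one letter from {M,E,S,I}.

[1] P3: load  L1 | P0:I, P1:I, P2:I, P3:E(80) | bus: BusRd
[2] P0: store L1 := 40 | P0:M(40), P1:I, P2:I, P3:I | bus: BusRdX
[3] P2: load  L1 | P0:S(40), P1:I, P2:S(40), P3:I | bus: BusRd,Flush
[4] P3: store L1 := 45 | P0:I, P1:I, P2:I, P3:M(45) | bus: BusRdX
[5] P0: store L1 := 79 | P0:M(79), P1:I, P2:I, P3:I | bus: BusRdX,Flush
[6] P2: store L2 := 24 | P0:I, P1:I, P2:M(24), P3:I | bus: BusRdX
[7] P2: load  L1 | P0:S(79), P1:I, P2:S(79), P3:I | bus: BusRd,Flush
[8] P0: load  L1 | P0:S(79), P1:I, P2:S(79), P3:I | bus: none
[9] P0: store L1 := 16 | P0:M(16), P1:I, P2:I, P3:I | bus: BusUpgr
[10] P2: load  L1 | P0:S(16), P1:I, P2:S(16), P3:I | bus: BusRd,Flush
[11] P3: load  L1 | P0:S(16), P1:I, P2:S(16), P3:S(16) | bus: BusRd
[12] P0: load  L3 | P0:E(10), P1:I, P2:I, P3:I | bus: BusRd
[13] P0: store L1 := 30 | P0:M(30), P1:I, P2:I, P3:I | bus: BusUpgr
[14] P1: load  L1 | P0:S(30), P1:S(30), P2:I, P3:I | bus: BusRd,Flush
[15] P3: load  L1 | P0:S(30), P1:S(30), P2:I, P3:S(30) | bus: BusRd

state = I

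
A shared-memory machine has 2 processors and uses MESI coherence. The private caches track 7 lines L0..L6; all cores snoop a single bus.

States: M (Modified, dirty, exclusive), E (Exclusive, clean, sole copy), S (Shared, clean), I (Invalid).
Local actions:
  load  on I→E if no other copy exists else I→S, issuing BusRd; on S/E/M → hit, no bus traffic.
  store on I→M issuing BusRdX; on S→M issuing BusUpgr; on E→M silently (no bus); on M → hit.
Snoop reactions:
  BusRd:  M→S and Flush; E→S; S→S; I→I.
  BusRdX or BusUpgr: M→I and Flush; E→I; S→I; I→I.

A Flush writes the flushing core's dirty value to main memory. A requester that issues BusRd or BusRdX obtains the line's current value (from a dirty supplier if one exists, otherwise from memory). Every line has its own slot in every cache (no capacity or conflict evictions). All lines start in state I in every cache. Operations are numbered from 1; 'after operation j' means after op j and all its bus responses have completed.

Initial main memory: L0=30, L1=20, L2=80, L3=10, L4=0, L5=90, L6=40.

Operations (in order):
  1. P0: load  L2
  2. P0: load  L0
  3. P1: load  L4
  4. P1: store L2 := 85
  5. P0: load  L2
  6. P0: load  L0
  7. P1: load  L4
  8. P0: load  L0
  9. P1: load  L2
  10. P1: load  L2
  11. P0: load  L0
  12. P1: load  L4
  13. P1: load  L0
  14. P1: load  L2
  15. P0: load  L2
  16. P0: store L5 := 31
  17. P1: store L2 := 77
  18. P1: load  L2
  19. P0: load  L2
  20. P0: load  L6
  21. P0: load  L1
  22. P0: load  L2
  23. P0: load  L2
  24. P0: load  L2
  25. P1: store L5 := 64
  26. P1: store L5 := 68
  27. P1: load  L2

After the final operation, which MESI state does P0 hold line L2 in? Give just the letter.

state = S

[1] P0: load  L2 | P0:E(80), P1:I | bus: BusRd
[2] P0: load  L0 | P0:E(30), P1:I | bus: BusRd
[3] P1: load  L4 | P0:I, P1:E(0) | bus: BusRd
[4] P1: store L2 := 85 | P0:I, P1:M(85) | bus: BusRdX
[5] P0: load  L2 | P0:S(85), P1:S(85) | bus: BusRd,Flush
[6] P0: load  L0 | P0:E(30), P1:I | bus: none
[7] P1: load  L4 | P0:I, P1:E(0) | bus: none
[8] P0: load  L0 | P0:E(30), P1:I | bus: none
[9] P1: load  L2 | P0:S(85), P1:S(85) | bus: none
[10] P1: load  L2 | P0:S(85), P1:S(85) | bus: none
[11] P0: load  L0 | P0:E(30), P1:I | bus: none
[12] P1: load  L4 | P0:I, P1:E(0) | bus: none
[13] P1: load  L0 | P0:S(30), P1:S(30) | bus: BusRd
[14] P1: load  L2 | P0:S(85), P1:S(85) | bus: none
[15] P0: load  L2 | P0:S(85), P1:S(85) | bus: none
[16] P0: store L5 := 31 | P0:M(31), P1:I | bus: BusRdX
[17] P1: store L2 := 77 | P0:I, P1:M(77) | bus: BusUpgr
[18] P1: load  L2 | P0:I, P1:M(77) | bus: none
[19] P0: load  L2 | P0:S(77), P1:S(77) | bus: BusRd,Flush
[20] P0: load  L6 | P0:E(40), P1:I | bus: BusRd
[21] P0: load  L1 | P0:E(20), P1:I | bus: BusRd
[22] P0: load  L2 | P0:S(77), P1:S(77) | bus: none
[23] P0: load  L2 | P0:S(77), P1:S(77) | bus: none
[24] P0: load  L2 | P0:S(77), P1:S(77) | bus: none
[25] P1: store L5 := 64 | P0:I, P1:M(64) | bus: BusRdX,Flush
[26] P1: store L5 := 68 | P0:I, P1:M(68) | bus: none
[27] P1: load  L2 | P0:S(77), P1:S(77) | bus: none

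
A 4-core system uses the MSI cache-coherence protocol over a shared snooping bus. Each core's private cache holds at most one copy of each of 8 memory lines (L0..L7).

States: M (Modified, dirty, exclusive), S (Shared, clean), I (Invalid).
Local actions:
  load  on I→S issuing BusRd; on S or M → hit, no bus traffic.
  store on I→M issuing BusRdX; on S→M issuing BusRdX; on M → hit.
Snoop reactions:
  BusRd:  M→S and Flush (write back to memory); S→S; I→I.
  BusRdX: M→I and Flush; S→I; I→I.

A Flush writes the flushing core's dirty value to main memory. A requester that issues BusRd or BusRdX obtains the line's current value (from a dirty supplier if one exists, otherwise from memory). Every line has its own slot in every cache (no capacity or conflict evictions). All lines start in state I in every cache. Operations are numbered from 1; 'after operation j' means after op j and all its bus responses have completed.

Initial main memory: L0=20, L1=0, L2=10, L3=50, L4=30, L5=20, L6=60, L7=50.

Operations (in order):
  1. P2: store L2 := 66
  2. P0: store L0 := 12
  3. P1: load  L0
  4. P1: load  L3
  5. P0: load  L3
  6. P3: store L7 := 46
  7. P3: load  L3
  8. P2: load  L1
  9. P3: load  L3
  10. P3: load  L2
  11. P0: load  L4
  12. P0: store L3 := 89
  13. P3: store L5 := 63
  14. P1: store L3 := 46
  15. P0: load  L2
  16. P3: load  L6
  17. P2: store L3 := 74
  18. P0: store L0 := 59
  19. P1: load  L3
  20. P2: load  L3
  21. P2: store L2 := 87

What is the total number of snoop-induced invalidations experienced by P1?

step 1: P2: store L2 := 66  ⟶  IIMI  (L2)  txn=BusRdX  M[L2]=10
step 2: P0: store L0 := 12  ⟶  MIII  (L0)  txn=BusRdX  M[L0]=20
step 3: P1: load  L0  ⟶  SSII  (L0)  txn=BusRd+Flush  M[L0]=12
step 4: P1: load  L3  ⟶  ISII  (L3)  txn=BusRd  M[L3]=50
step 5: P0: load  L3  ⟶  SSII  (L3)  txn=BusRd  M[L3]=50
step 6: P3: store L7 := 46  ⟶  IIIM  (L7)  txn=BusRdX  M[L7]=50
step 7: P3: load  L3  ⟶  SSIS  (L3)  txn=BusRd  M[L3]=50
step 8: P2: load  L1  ⟶  IISI  (L1)  txn=BusRd  M[L1]=0
step 9: P3: load  L3  ⟶  SSIS  (L3)  txn=∅  M[L3]=50
step 10: P3: load  L2  ⟶  IISS  (L2)  txn=BusRd+Flush  M[L2]=66
step 11: P0: load  L4  ⟶  SIII  (L4)  txn=BusRd  M[L4]=30
step 12: P0: store L3 := 89  ⟶  MIII  (L3)  txn=BusRdX  M[L3]=50
step 13: P3: store L5 := 63  ⟶  IIIM  (L5)  txn=BusRdX  M[L5]=20
step 14: P1: store L3 := 46  ⟶  IMII  (L3)  txn=BusRdX+Flush  M[L3]=89
step 15: P0: load  L2  ⟶  SISS  (L2)  txn=BusRd  M[L2]=66
step 16: P3: load  L6  ⟶  IIIS  (L6)  txn=BusRd  M[L6]=60
step 17: P2: store L3 := 74  ⟶  IIMI  (L3)  txn=BusRdX+Flush  M[L3]=46
step 18: P0: store L0 := 59  ⟶  MIII  (L0)  txn=BusRdX  M[L0]=12
step 19: P1: load  L3  ⟶  ISSI  (L3)  txn=BusRd+Flush  M[L3]=74
step 20: P2: load  L3  ⟶  ISSI  (L3)  txn=∅  M[L3]=74
step 21: P2: store L2 := 87  ⟶  IIMI  (L2)  txn=BusRdX  M[L2]=66

invalidations = 3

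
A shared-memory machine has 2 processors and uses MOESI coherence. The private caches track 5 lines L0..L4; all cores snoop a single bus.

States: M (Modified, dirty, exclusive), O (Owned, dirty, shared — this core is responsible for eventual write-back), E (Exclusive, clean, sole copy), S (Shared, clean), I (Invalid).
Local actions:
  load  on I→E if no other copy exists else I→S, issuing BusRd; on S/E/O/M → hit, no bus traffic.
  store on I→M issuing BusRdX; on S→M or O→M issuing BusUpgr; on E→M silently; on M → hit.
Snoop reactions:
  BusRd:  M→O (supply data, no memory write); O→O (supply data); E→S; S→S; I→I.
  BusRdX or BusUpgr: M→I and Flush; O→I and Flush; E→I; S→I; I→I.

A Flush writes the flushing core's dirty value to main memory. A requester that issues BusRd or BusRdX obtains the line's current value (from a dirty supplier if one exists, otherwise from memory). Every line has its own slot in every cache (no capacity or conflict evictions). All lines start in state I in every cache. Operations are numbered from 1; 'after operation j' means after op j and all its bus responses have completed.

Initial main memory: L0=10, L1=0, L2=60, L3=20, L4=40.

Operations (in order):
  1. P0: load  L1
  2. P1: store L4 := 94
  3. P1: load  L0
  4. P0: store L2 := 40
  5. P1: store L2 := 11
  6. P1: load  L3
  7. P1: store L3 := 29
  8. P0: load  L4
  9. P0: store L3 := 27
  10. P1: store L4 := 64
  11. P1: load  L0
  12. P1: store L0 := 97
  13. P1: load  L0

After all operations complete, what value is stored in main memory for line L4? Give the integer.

memory[L4] = 40

[1] P0: load  L1 | P0:E(0), P1:I | bus: BusRd
[2] P1: store L4 := 94 | P0:I, P1:M(94) | bus: BusRdX
[3] P1: load  L0 | P0:I, P1:E(10) | bus: BusRd
[4] P0: store L2 := 40 | P0:M(40), P1:I | bus: BusRdX
[5] P1: store L2 := 11 | P0:I, P1:M(11) | bus: BusRdX,Flush
[6] P1: load  L3 | P0:I, P1:E(20) | bus: BusRd
[7] P1: store L3 := 29 | P0:I, P1:M(29) | bus: none
[8] P0: load  L4 | P0:S(94), P1:O(94) | bus: BusRd
[9] P0: store L3 := 27 | P0:M(27), P1:I | bus: BusRdX,Flush
[10] P1: store L4 := 64 | P0:I, P1:M(64) | bus: BusUpgr
[11] P1: load  L0 | P0:I, P1:E(10) | bus: none
[12] P1: store L0 := 97 | P0:I, P1:M(97) | bus: none
[13] P1: load  L0 | P0:I, P1:M(97) | bus: none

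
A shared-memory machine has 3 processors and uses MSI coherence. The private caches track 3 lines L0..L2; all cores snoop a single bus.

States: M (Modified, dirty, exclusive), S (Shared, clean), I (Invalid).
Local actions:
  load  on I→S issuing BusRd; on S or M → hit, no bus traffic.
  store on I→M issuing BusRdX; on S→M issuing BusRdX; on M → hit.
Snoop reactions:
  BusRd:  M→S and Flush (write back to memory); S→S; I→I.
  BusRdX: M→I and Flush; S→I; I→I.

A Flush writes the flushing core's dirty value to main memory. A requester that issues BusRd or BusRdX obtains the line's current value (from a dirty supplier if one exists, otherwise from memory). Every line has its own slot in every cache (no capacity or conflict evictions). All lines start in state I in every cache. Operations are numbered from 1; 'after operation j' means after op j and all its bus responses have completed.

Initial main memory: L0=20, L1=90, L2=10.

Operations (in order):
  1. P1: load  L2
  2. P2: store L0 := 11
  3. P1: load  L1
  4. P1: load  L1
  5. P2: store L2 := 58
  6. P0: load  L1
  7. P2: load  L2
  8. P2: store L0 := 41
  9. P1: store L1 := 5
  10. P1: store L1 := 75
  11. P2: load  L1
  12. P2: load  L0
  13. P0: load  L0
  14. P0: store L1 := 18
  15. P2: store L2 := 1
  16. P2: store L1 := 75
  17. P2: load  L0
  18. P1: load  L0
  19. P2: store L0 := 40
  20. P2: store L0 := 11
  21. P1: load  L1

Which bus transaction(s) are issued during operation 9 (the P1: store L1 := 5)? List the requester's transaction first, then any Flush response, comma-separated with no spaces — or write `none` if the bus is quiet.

  op1 P1: load  L2 → I/S/I on L2; bus BusRd; mem=10
  op2 P2: store L0 := 11 → I/I/M on L0; bus BusRdX; mem=20
  op3 P1: load  L1 → I/S/I on L1; bus BusRd; mem=90
  op4 P1: load  L1 → I/S/I on L1; bus (none); mem=90
  op5 P2: store L2 := 58 → I/I/M on L2; bus BusRdX; mem=10
  op6 P0: load  L1 → S/S/I on L1; bus BusRd; mem=90
  op7 P2: load  L2 → I/I/M on L2; bus (none); mem=10
  op8 P2: store L0 := 41 → I/I/M on L0; bus (none); mem=20
  op9 P1: store L1 := 5 → I/M/I on L1; bus BusRdX; mem=90
  op10 P1: store L1 := 75 → I/M/I on L1; bus (none); mem=90
  op11 P2: load  L1 → I/S/S on L1; bus BusRd Flush; mem=75
  op12 P2: load  L0 → I/I/M on L0; bus (none); mem=20
  op13 P0: load  L0 → S/I/S on L0; bus BusRd Flush; mem=41
  op14 P0: store L1 := 18 → M/I/I on L1; bus BusRdX; mem=75
  op15 P2: store L2 := 1 → I/I/M on L2; bus (none); mem=10
  op16 P2: store L1 := 75 → I/I/M on L1; bus BusRdX Flush; mem=18
  op17 P2: load  L0 → S/I/S on L0; bus (none); mem=41
  op18 P1: load  L0 → S/S/S on L0; bus BusRd; mem=41
  op19 P2: store L0 := 40 → I/I/M on L0; bus BusRdX; mem=41
  op20 P2: store L0 := 11 → I/I/M on L0; bus (none); mem=41
  op21 P1: load  L1 → I/S/S on L1; bus BusRd Flush; mem=75

bus = BusRdX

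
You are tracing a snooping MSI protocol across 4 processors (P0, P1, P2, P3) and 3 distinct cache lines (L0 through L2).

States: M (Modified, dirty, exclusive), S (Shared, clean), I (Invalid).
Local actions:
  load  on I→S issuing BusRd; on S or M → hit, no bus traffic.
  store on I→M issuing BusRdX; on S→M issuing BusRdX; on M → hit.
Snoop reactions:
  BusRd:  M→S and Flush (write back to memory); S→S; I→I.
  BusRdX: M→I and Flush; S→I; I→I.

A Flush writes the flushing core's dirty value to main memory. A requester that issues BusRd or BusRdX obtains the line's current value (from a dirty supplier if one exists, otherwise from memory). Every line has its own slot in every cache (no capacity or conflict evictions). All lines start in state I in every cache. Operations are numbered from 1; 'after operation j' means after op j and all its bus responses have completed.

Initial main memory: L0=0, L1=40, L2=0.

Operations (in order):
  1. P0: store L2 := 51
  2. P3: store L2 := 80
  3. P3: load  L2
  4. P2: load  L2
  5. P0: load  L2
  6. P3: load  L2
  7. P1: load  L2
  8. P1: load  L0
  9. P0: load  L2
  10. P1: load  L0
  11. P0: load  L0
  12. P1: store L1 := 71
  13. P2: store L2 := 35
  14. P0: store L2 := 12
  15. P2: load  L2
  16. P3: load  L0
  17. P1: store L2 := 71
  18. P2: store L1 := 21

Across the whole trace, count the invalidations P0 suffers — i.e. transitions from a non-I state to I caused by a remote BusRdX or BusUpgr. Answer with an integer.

  op1 P0: store L2 := 51 → M/I/I/I on L2; bus BusRdX; mem=0
  op2 P3: store L2 := 80 → I/I/I/M on L2; bus BusRdX Flush; mem=51
  op3 P3: load  L2 → I/I/I/M on L2; bus (none); mem=51
  op4 P2: load  L2 → I/I/S/S on L2; bus BusRd Flush; mem=80
  op5 P0: load  L2 → S/I/S/S on L2; bus BusRd; mem=80
  op6 P3: load  L2 → S/I/S/S on L2; bus (none); mem=80
  op7 P1: load  L2 → S/S/S/S on L2; bus BusRd; mem=80
  op8 P1: load  L0 → I/S/I/I on L0; bus BusRd; mem=0
  op9 P0: load  L2 → S/S/S/S on L2; bus (none); mem=80
  op10 P1: load  L0 → I/S/I/I on L0; bus (none); mem=0
  op11 P0: load  L0 → S/S/I/I on L0; bus BusRd; mem=0
  op12 P1: store L1 := 71 → I/M/I/I on L1; bus BusRdX; mem=40
  op13 P2: store L2 := 35 → I/I/M/I on L2; bus BusRdX; mem=80
  op14 P0: store L2 := 12 → M/I/I/I on L2; bus BusRdX Flush; mem=35
  op15 P2: load  L2 → S/I/S/I on L2; bus BusRd Flush; mem=12
  op16 P3: load  L0 → S/S/I/S on L0; bus BusRd; mem=0
  op17 P1: store L2 := 71 → I/M/I/I on L2; bus BusRdX; mem=12
  op18 P2: store L1 := 21 → I/I/M/I on L1; bus BusRdX Flush; mem=71

invalidations = 3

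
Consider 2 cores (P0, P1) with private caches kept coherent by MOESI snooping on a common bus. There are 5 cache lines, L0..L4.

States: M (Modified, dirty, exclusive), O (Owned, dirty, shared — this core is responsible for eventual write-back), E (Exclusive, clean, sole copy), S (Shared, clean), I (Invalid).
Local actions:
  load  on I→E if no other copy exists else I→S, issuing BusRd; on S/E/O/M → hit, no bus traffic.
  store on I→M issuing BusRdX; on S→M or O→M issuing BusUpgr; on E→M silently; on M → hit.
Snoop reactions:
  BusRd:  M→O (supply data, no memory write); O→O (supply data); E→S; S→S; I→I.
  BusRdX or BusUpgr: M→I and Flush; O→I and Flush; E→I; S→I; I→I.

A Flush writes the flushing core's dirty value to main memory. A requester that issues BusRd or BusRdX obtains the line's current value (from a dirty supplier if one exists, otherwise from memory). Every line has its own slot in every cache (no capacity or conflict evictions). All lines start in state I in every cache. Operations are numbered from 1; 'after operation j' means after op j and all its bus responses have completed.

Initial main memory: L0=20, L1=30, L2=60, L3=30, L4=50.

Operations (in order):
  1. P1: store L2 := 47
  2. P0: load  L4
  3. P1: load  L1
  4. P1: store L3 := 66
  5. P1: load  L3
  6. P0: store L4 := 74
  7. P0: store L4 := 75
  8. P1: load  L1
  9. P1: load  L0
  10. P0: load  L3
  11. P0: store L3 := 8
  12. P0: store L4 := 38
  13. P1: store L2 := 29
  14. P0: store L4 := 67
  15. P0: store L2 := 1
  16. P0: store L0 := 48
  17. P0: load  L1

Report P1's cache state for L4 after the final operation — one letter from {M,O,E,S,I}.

[1] P1: store L2 := 47 | P0:I, P1:M(47) | bus: BusRdX
[2] P0: load  L4 | P0:E(50), P1:I | bus: BusRd
[3] P1: load  L1 | P0:I, P1:E(30) | bus: BusRd
[4] P1: store L3 := 66 | P0:I, P1:M(66) | bus: BusRdX
[5] P1: load  L3 | P0:I, P1:M(66) | bus: none
[6] P0: store L4 := 74 | P0:M(74), P1:I | bus: none
[7] P0: store L4 := 75 | P0:M(75), P1:I | bus: none
[8] P1: load  L1 | P0:I, P1:E(30) | bus: none
[9] P1: load  L0 | P0:I, P1:E(20) | bus: BusRd
[10] P0: load  L3 | P0:S(66), P1:O(66) | bus: BusRd
[11] P0: store L3 := 8 | P0:M(8), P1:I | bus: BusUpgr,Flush
[12] P0: store L4 := 38 | P0:M(38), P1:I | bus: none
[13] P1: store L2 := 29 | P0:I, P1:M(29) | bus: none
[14] P0: store L4 := 67 | P0:M(67), P1:I | bus: none
[15] P0: store L2 := 1 | P0:M(1), P1:I | bus: BusRdX,Flush
[16] P0: store L0 := 48 | P0:M(48), P1:I | bus: BusRdX
[17] P0: load  L1 | P0:S(30), P1:S(30) | bus: BusRd

state = I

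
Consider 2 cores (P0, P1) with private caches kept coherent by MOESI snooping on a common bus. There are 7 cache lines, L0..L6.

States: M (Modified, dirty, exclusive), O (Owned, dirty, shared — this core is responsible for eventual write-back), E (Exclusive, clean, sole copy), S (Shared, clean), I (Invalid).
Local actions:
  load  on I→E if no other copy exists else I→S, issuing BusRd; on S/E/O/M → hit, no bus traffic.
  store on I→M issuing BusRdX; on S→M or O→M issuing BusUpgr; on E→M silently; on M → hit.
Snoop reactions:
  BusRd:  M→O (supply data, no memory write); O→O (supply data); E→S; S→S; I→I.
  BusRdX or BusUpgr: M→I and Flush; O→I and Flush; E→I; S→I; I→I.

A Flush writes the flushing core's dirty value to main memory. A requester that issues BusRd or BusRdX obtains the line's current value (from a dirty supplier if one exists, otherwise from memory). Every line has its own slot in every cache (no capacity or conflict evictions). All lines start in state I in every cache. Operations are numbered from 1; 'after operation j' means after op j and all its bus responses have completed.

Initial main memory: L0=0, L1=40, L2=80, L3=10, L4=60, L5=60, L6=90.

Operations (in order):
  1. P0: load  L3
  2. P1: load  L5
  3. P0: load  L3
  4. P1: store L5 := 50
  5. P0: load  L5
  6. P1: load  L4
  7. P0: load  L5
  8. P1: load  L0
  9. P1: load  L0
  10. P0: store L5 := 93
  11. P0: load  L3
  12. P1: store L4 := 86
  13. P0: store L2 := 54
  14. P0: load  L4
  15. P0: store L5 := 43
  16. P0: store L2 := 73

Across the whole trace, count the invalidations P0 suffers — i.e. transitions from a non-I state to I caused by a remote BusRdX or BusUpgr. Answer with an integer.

invalidations = 0

[1] P0: load  L3 | P0:E(10), P1:I | bus: BusRd
[2] P1: load  L5 | P0:I, P1:E(60) | bus: BusRd
[3] P0: load  L3 | P0:E(10), P1:I | bus: none
[4] P1: store L5 := 50 | P0:I, P1:M(50) | bus: none
[5] P0: load  L5 | P0:S(50), P1:O(50) | bus: BusRd
[6] P1: load  L4 | P0:I, P1:E(60) | bus: BusRd
[7] P0: load  L5 | P0:S(50), P1:O(50) | bus: none
[8] P1: load  L0 | P0:I, P1:E(0) | bus: BusRd
[9] P1: load  L0 | P0:I, P1:E(0) | bus: none
[10] P0: store L5 := 93 | P0:M(93), P1:I | bus: BusUpgr,Flush
[11] P0: load  L3 | P0:E(10), P1:I | bus: none
[12] P1: store L4 := 86 | P0:I, P1:M(86) | bus: none
[13] P0: store L2 := 54 | P0:M(54), P1:I | bus: BusRdX
[14] P0: load  L4 | P0:S(86), P1:O(86) | bus: BusRd
[15] P0: store L5 := 43 | P0:M(43), P1:I | bus: none
[16] P0: store L2 := 73 | P0:M(73), P1:I | bus: none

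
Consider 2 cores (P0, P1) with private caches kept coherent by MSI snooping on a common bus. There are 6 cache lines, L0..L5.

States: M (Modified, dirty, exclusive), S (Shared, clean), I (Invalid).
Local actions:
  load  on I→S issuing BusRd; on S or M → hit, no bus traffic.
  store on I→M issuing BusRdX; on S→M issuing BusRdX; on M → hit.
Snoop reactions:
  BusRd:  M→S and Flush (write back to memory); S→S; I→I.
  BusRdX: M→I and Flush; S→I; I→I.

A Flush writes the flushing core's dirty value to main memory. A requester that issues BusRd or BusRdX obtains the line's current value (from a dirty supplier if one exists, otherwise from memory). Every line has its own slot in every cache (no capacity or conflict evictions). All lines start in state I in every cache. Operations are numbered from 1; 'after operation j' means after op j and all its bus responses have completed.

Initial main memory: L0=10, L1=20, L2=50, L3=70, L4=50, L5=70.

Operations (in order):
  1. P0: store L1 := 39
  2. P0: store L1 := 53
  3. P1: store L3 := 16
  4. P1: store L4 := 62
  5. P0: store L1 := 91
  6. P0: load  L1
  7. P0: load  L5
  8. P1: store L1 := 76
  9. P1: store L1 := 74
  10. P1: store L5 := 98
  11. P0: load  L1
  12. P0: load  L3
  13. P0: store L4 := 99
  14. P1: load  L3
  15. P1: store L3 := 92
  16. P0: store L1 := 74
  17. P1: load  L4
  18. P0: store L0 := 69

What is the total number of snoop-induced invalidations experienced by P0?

  op1 P0: store L1 := 39 → M/I on L1; bus BusRdX; mem=20
  op2 P0: store L1 := 53 → M/I on L1; bus (none); mem=20
  op3 P1: store L3 := 16 → I/M on L3; bus BusRdX; mem=70
  op4 P1: store L4 := 62 → I/M on L4; bus BusRdX; mem=50
  op5 P0: store L1 := 91 → M/I on L1; bus (none); mem=20
  op6 P0: load  L1 → M/I on L1; bus (none); mem=20
  op7 P0: load  L5 → S/I on L5; bus BusRd; mem=70
  op8 P1: store L1 := 76 → I/M on L1; bus BusRdX Flush; mem=91
  op9 P1: store L1 := 74 → I/M on L1; bus (none); mem=91
  op10 P1: store L5 := 98 → I/M on L5; bus BusRdX; mem=70
  op11 P0: load  L1 → S/S on L1; bus BusRd Flush; mem=74
  op12 P0: load  L3 → S/S on L3; bus BusRd Flush; mem=16
  op13 P0: store L4 := 99 → M/I on L4; bus BusRdX Flush; mem=62
  op14 P1: load  L3 → S/S on L3; bus (none); mem=16
  op15 P1: store L3 := 92 → I/M on L3; bus BusRdX; mem=16
  op16 P0: store L1 := 74 → M/I on L1; bus BusRdX; mem=74
  op17 P1: load  L4 → S/S on L4; bus BusRd Flush; mem=99
  op18 P0: store L0 := 69 → M/I on L0; bus BusRdX; mem=10

invalidations = 3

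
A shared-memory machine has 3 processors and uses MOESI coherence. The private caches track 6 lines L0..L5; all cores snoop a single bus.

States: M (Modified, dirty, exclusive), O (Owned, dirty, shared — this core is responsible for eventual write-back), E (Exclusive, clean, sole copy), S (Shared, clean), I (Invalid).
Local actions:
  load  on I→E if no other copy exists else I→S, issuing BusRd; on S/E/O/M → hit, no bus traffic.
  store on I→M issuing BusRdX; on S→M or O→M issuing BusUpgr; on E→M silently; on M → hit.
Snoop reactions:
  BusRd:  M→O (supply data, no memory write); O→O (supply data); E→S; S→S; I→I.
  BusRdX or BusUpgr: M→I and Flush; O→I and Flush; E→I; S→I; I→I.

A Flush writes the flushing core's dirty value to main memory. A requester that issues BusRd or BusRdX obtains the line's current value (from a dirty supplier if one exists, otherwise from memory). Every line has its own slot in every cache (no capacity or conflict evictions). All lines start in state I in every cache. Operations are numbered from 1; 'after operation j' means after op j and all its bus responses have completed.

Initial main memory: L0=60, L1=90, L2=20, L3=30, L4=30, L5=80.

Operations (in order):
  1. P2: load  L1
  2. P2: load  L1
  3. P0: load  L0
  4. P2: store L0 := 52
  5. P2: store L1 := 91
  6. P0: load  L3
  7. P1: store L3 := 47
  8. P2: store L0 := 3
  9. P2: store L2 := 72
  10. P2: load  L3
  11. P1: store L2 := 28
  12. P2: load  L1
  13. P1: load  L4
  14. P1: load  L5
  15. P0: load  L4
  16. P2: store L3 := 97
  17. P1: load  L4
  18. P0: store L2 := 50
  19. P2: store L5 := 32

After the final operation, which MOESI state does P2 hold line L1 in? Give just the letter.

state = M

1. P2: load  L1  bus=[BusRd]  L1: P0=I P1=I P2=E  mem[L1]=90
2. P2: load  L1  bus=[-]  L1: P0=I P1=I P2=E  mem[L1]=90
3. P0: load  L0  bus=[BusRd]  L0: P0=E P1=I P2=I  mem[L0]=60
4. P2: store L0 := 52  bus=[BusRdX]  L0: P0=I P1=I P2=M  mem[L0]=60
5. P2: store L1 := 91  bus=[-]  L1: P0=I P1=I P2=M  mem[L1]=90
6. P0: load  L3  bus=[BusRd]  L3: P0=E P1=I P2=I  mem[L3]=30
7. P1: store L3 := 47  bus=[BusRdX]  L3: P0=I P1=M P2=I  mem[L3]=30
8. P2: store L0 := 3  bus=[-]  L0: P0=I P1=I P2=M  mem[L0]=60
9. P2: store L2 := 72  bus=[BusRdX]  L2: P0=I P1=I P2=M  mem[L2]=20
10. P2: load  L3  bus=[BusRd]  L3: P0=I P1=O P2=S  mem[L3]=30
11. P1: store L2 := 28  bus=[BusRdX,Flush]  L2: P0=I P1=M P2=I  mem[L2]=72
12. P2: load  L1  bus=[-]  L1: P0=I P1=I P2=M  mem[L1]=90
13. P1: load  L4  bus=[BusRd]  L4: P0=I P1=E P2=I  mem[L4]=30
14. P1: load  L5  bus=[BusRd]  L5: P0=I P1=E P2=I  mem[L5]=80
15. P0: load  L4  bus=[BusRd]  L4: P0=S P1=S P2=I  mem[L4]=30
16. P2: store L3 := 97  bus=[BusUpgr,Flush]  L3: P0=I P1=I P2=M  mem[L3]=47
17. P1: load  L4  bus=[-]  L4: P0=S P1=S P2=I  mem[L4]=30
18. P0: store L2 := 50  bus=[BusRdX,Flush]  L2: P0=M P1=I P2=I  mem[L2]=28
19. P2: store L5 := 32  bus=[BusRdX]  L5: P0=I P1=I P2=M  mem[L5]=80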